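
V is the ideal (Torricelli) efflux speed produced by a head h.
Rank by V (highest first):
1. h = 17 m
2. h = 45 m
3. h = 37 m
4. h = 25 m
Case 1: V = 18.26 m/s
Case 2: V = 29.71 m/s
Case 3: V = 26.94 m/s
Case 4: V = 22.15 m/s
Ranking (highest first): 2, 3, 4, 1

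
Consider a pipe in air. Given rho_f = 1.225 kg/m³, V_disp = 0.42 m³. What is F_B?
Formula: F_B = \rho_f g V_{disp}
F_B = 1.225·9.81·0.42 = 5.047 N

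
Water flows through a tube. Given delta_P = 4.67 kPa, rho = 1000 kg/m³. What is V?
Formula: V = \sqrt{\frac{2 \Delta P}{\rho}}
V = √(2·(4.67·1000)/1000) = 3.056 m/s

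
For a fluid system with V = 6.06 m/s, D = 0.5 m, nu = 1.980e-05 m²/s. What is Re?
Formula: Re = \frac{V D}{\nu}
Re = 6.06·0.5/1.980e-05 = 153030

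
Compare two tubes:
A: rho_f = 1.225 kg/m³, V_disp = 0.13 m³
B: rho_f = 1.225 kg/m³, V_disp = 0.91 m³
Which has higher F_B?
F_B(A) = 1.562 N, F_B(B) = 10.94 N. Answer: B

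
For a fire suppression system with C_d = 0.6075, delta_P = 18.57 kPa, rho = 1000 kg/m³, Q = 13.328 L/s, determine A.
Formula: Q = C_d A \sqrt{\frac{2 \Delta P}{\rho}}
Substituting knowns: 13.328 = 0.6075·A·√(2·(18.57·1000)/1000)·1000
Solving for A: A = (13.328/1000)/(0.6075·√(2·(18.57·1000)/1000)) = 0.0036 m²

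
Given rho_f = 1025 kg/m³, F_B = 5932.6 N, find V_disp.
Formula: F_B = \rho_f g V_{disp}
Substituting knowns: 5932.6 = 1025·9.81·V_disp
Solving for V_disp: V_disp = 5932.6/(1025·9.81) = 0.59 m³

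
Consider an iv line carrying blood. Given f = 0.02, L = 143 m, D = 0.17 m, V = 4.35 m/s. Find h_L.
Formula: h_L = f \frac{L}{D} \frac{V^2}{2g}
h_L = 0.02·(143/0.17)·4.35²/(2·9.81) = 16.23 m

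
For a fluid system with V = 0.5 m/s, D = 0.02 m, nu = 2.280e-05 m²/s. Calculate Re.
Formula: Re = \frac{V D}{\nu}
Re = 0.5·0.02/2.280e-05 = 438.6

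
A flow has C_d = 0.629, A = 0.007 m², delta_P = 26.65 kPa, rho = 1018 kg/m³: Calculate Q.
Formula: Q = C_d A \sqrt{\frac{2 \Delta P}{\rho}}
Q = 0.629·0.007·√(2·(26.65·1000)/1018)·1000 = 31.86 L/s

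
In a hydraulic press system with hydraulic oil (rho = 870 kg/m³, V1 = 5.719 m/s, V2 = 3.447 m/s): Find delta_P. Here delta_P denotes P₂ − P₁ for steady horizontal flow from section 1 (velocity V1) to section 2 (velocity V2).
Formula: \Delta P = \frac{1}{2} \rho (V_1^2 - V_2^2)
delta_P = 0.5·870·(5.719² − 3.447²)/1000 = 9.059 kPa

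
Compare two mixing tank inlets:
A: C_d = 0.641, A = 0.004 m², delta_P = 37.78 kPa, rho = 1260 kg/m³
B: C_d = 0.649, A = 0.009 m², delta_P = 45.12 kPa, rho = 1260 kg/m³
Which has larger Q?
Q(A) = 19.86 L/s, Q(B) = 49.43 L/s. Answer: B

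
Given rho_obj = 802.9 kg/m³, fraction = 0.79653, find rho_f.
Formula: f_{sub} = \frac{\rho_{obj}}{\rho_f}
Substituting knowns: 0.79653 = 802.9/rho_f
Solving for rho_f: rho_f = 802.9/0.79653 = 1008 kg/m³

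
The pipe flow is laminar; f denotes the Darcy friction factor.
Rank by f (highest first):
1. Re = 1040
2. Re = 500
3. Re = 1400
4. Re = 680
Case 1: f = 0.06154
Case 2: f = 0.128
Case 3: f = 0.04571
Case 4: f = 0.09412
Ranking (highest first): 2, 4, 1, 3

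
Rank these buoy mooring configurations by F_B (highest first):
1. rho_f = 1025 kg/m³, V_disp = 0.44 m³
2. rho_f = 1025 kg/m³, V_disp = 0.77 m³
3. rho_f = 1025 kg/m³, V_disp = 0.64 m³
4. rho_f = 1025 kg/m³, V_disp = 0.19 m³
Case 1: F_B = 4424 N
Case 2: F_B = 7743 N
Case 3: F_B = 6435 N
Case 4: F_B = 1910 N
Ranking (highest first): 2, 3, 1, 4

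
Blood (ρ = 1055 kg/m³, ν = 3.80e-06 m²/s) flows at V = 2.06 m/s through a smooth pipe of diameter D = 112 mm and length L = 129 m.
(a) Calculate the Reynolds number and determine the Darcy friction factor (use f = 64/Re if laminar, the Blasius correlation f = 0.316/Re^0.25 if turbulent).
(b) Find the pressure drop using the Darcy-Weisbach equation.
(a) Re = V·D/ν = 2.06·0.112/3.80e-06 = 60716 → turbulent (Re > 4000); f = 0.316/Re^0.25 = 0.316/60716^0.25 = 0.020131
(b) Darcy-Weisbach: ΔP = f·(L/D)·½ρV²/1000 = 0.020131·(129/0.112)·½·1055·2.06²/1000 = 51.9 kPa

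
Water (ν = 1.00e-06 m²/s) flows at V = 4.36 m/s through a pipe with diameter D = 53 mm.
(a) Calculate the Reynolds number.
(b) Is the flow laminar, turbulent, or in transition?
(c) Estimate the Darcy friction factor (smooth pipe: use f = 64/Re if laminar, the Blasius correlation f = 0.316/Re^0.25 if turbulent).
(a) Re = V·D/ν = 4.36·0.053/1.00e-06 = 231080
(b) Flow regime: turbulent (Re > 4000)
(c) Friction factor: f = 0.316/Re^0.25 = 0.316/231080^0.25 = 0.01441 (Blasius is strictly valid for Re ≲ 1e5; used here as the smooth-pipe estimate the problem specifies)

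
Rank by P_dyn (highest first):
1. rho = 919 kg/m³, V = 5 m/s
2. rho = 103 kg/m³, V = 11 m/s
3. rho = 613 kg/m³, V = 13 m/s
Case 1: P_dyn = 11.49 kPa
Case 2: P_dyn = 6.231 kPa
Case 3: P_dyn = 51.8 kPa
Ranking (highest first): 3, 1, 2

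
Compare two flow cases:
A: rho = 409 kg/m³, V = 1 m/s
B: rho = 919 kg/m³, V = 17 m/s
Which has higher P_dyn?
P_dyn(A) = 0.2045 kPa, P_dyn(B) = 132.8 kPa. Answer: B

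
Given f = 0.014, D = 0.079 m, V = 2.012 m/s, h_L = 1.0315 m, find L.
Formula: h_L = f \frac{L}{D} \frac{V^2}{2g}
Substituting knowns: 1.0315 = 0.014·(L/0.079)·2.012²/(2·9.81)
Solving for L: L = 1.0315·2·9.81·0.079/(0.014·2.012²) = 28.21 m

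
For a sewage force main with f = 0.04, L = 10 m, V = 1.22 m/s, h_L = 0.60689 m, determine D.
Formula: h_L = f \frac{L}{D} \frac{V^2}{2g}
Substituting knowns: 0.60689 = 0.04·(10/D)·1.22²/(2·9.81)
Solving for D: D = 0.04·10·1.22²/(2·9.81·0.60689) = 0.05 m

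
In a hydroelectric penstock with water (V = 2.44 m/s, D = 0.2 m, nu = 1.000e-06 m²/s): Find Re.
Formula: Re = \frac{V D}{\nu}
Re = 2.44·0.2/1.000e-06 = 488000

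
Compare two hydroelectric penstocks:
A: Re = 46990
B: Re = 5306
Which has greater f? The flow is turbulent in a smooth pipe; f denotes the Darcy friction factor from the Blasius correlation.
f(A) = 0.02146, f(B) = 0.03703. Answer: B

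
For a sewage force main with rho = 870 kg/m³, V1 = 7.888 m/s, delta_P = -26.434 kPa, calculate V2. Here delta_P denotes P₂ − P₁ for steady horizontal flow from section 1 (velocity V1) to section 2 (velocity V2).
Formula: \Delta P = \frac{1}{2} \rho (V_1^2 - V_2^2)
Substituting knowns: -26.434 = 0.5·870·(7.888² − V2²)/1000
Solving for V2: V2 = √(7.888² − 2·(-26.434·1000)/870) = 11.09 m/s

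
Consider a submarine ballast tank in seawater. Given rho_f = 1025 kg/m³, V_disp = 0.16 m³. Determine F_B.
Formula: F_B = \rho_f g V_{disp}
F_B = 1025·9.81·0.16 = 1609 N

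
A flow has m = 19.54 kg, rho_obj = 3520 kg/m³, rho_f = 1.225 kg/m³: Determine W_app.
Formula: W_{app} = mg\left(1 - \frac{\rho_f}{\rho_{obj}}\right)
W_app = 19.54·9.81·(1 − 1.225/3520) = 191.6 N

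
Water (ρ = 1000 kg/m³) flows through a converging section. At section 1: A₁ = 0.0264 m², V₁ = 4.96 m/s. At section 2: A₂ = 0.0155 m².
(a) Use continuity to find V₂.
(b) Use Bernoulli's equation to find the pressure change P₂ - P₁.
(a) Continuity: A₁V₁=A₂V₂ -> V₂=A₁V₁/A₂=0.0264*4.96/0.0155=8.45 m/s
(b) Bernoulli: P₂-P₁=0.5*rho*(V₁^2-V₂^2)/1000=0.5*1000*(4.96^2-8.45^2)/1000=-23.4 kPa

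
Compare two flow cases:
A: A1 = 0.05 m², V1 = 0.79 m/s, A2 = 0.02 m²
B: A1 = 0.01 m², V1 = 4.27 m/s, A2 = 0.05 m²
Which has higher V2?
V2(A) = 1.975 m/s, V2(B) = 0.854 m/s. Answer: A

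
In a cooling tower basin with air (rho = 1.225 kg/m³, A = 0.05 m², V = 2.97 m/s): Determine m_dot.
Formula: \dot{m} = \rho A V
m_dot = 1.225·0.05·2.97 = 0.1819 kg/s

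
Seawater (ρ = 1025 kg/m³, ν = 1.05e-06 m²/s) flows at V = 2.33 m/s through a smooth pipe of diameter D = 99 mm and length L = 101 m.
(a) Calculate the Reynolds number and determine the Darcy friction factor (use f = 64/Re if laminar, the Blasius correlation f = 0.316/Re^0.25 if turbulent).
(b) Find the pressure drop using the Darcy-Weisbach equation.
(a) Re = V·D/ν = 2.33·0.099/1.05e-06 = 219690 → turbulent (Re > 4000); f = 0.316/Re^0.25 = 0.316/219690^0.25 = 0.014596 (Blasius is strictly valid for Re ≲ 1e5; used here as the smooth-pipe estimate the problem specifies)
(b) Darcy-Weisbach: ΔP = f·(L/D)·½ρV²/1000 = 0.014596·(101/0.099)·½·1025·2.33²/1000 = 41.43 kPa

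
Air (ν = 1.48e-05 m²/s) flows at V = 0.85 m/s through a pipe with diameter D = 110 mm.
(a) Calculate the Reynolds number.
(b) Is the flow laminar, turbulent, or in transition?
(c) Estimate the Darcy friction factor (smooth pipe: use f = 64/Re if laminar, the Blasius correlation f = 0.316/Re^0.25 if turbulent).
(a) Re = V·D/ν = 0.85·0.11/1.48e-05 = 6317.6
(b) Flow regime: turbulent (Re > 4000)
(c) Friction factor: f = 0.316/Re^0.25 = 0.316/6317.6^0.25 = 0.03544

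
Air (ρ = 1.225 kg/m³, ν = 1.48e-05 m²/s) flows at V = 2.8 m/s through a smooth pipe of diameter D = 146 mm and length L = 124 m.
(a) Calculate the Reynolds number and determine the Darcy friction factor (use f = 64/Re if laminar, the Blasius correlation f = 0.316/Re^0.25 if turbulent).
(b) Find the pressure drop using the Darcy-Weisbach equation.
(a) Re = V·D/ν = 2.8·0.146/1.48e-05 = 27622 → turbulent (Re > 4000); f = 0.316/Re^0.25 = 0.316/27622^0.25 = 0.024512
(b) Darcy-Weisbach: ΔP = f·(L/D)·½ρV²/1000 = 0.024512·(124/0.146)·½·1.225·2.8²/1000 = 0.09997 kPa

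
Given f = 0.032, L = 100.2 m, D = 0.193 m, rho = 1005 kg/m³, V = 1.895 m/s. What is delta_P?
Formula: \Delta P = f \frac{L}{D} \frac{\rho V^2}{2}
delta_P = 0.032·(100.2/0.193)·0.5·1005·1.895²/1000 = 29.98 kPa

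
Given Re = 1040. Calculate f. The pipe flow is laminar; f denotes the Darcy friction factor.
Formula: f = \frac{64}{Re}
f = 64/1040 = 0.06154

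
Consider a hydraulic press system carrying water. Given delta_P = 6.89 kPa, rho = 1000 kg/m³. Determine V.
Formula: V = \sqrt{\frac{2 \Delta P}{\rho}}
V = √(2·(6.89·1000)/1000) = 3.712 m/s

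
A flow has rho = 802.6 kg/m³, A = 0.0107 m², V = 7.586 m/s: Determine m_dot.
Formula: \dot{m} = \rho A V
m_dot = 802.6·0.0107·7.586 = 65.15 kg/s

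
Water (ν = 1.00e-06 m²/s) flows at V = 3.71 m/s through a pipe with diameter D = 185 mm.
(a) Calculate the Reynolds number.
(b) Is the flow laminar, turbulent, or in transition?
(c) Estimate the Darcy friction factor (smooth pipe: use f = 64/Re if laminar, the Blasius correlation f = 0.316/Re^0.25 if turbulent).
(a) Re = V·D/ν = 3.71·0.185/1.00e-06 = 686350
(b) Flow regime: turbulent (Re > 4000)
(c) Friction factor: f = 0.316/Re^0.25 = 0.316/686350^0.25 = 0.01098 (Blasius is strictly valid for Re ≲ 1e5; used here as the smooth-pipe estimate the problem specifies)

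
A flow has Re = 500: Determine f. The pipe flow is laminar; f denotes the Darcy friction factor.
Formula: f = \frac{64}{Re}
f = 64/500 = 0.128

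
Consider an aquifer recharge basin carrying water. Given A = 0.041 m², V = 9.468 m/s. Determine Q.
Formula: Q = A V
Q = 0.041·9.468·1000 = 388.2 L/s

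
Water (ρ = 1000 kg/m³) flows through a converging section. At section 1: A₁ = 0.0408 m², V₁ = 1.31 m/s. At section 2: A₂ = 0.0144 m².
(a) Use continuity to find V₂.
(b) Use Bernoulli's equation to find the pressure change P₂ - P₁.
(a) Continuity: A₁V₁=A₂V₂ -> V₂=A₁V₁/A₂=0.0408*1.31/0.0144=3.71 m/s
(b) Bernoulli: P₂-P₁=0.5*rho*(V₁^2-V₂^2)/1000=0.5*1000*(1.31^2-3.71^2)/1000=-6.024 kPa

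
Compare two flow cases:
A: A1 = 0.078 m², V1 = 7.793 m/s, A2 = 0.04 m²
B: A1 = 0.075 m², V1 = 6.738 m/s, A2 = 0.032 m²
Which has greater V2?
V2(A) = 15.2 m/s, V2(B) = 15.79 m/s. Answer: B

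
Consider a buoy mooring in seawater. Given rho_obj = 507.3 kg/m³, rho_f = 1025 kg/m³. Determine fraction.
Formula: f_{sub} = \frac{\rho_{obj}}{\rho_f}
fraction = 507.3/1025 = 0.4949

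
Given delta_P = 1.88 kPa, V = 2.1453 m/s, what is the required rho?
Formula: V = \sqrt{\frac{2 \Delta P}{\rho}}
Substituting knowns: 2.1453 = √(2·(1.88·1000)/rho)
Solving for rho: rho = 2·(1.88·1000)/2.1453² = 817 kg/m³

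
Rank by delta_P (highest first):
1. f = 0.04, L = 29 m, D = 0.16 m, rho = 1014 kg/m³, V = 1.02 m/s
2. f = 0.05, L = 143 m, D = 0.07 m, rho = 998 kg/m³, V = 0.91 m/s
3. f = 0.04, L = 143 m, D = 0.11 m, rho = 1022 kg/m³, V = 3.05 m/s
Case 1: delta_P = 3.824 kPa
Case 2: delta_P = 42.21 kPa
Case 3: delta_P = 247.2 kPa
Ranking (highest first): 3, 2, 1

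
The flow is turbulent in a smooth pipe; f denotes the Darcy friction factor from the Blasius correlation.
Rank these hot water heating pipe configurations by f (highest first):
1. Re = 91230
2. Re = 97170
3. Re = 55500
Case 1: f = 0.01818
Case 2: f = 0.0179
Case 3: f = 0.02059
Ranking (highest first): 3, 1, 2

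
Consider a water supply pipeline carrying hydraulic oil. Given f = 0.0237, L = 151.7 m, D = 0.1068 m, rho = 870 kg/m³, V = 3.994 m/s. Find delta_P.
Formula: \Delta P = f \frac{L}{D} \frac{\rho V^2}{2}
delta_P = 0.0237·(151.7/0.1068)·0.5·870·3.994²/1000 = 233.6 kPa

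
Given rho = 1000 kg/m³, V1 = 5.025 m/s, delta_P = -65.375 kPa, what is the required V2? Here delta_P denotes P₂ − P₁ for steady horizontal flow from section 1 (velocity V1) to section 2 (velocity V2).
Formula: \Delta P = \frac{1}{2} \rho (V_1^2 - V_2^2)
Substituting knowns: -65.375 = 0.5·1000·(5.025² − V2²)/1000
Solving for V2: V2 = √(5.025² − 2·(-65.375·1000)/1000) = 12.49 m/s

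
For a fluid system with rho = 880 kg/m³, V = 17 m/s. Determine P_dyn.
Formula: P_{dyn} = \frac{1}{2} \rho V^2
P_dyn = 0.5·880·17²/1000 = 127.2 kPa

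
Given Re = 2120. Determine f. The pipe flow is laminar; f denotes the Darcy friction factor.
Formula: f = \frac{64}{Re}
f = 64/2120 = 0.03019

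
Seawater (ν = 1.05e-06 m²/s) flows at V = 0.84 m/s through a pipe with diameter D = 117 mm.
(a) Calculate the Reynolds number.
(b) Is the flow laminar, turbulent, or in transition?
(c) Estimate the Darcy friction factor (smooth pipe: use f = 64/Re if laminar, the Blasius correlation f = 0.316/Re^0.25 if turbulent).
(a) Re = V·D/ν = 0.84·0.117/1.05e-06 = 93600
(b) Flow regime: turbulent (Re > 4000)
(c) Friction factor: f = 0.316/Re^0.25 = 0.316/93600^0.25 = 0.01807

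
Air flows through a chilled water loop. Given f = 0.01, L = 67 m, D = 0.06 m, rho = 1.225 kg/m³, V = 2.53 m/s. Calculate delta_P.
Formula: \Delta P = f \frac{L}{D} \frac{\rho V^2}{2}
delta_P = 0.01·(67/0.06)·0.5·1.225·2.53²/1000 = 0.04378 kPa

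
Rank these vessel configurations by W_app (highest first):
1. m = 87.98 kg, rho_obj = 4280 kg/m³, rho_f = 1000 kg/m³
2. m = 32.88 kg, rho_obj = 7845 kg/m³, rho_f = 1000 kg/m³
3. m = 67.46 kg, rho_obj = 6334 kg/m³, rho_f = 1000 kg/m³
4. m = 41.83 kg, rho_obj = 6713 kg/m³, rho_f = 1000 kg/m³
Case 1: W_app = 661.4 N
Case 2: W_app = 281.4 N
Case 3: W_app = 557.3 N
Case 4: W_app = 349.2 N
Ranking (highest first): 1, 3, 4, 2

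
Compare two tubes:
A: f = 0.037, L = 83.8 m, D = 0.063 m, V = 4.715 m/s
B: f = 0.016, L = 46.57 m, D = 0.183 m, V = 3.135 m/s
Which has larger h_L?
h_L(A) = 55.77 m, h_L(B) = 2.04 m. Answer: A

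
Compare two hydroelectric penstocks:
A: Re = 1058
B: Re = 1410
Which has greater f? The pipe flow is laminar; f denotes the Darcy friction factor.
f(A) = 0.06049, f(B) = 0.04539. Answer: A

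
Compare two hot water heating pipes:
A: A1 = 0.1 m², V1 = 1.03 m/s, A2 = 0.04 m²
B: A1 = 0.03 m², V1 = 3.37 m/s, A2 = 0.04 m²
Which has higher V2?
V2(A) = 2.575 m/s, V2(B) = 2.527 m/s. Answer: A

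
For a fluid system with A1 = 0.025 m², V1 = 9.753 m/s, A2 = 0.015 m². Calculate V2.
Formula: V_2 = \frac{A_1 V_1}{A_2}
V2 = 0.025·9.753/0.015 = 16.26 m/s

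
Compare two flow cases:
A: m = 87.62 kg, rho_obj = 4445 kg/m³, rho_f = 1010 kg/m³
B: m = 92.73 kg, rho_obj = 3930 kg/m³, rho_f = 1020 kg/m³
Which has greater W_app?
W_app(A) = 664.2 N, W_app(B) = 673.6 N. Answer: B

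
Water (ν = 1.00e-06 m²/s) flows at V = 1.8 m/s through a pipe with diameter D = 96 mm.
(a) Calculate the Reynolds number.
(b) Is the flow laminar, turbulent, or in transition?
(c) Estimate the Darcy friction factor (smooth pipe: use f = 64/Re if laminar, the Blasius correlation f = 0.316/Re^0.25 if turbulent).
(a) Re = V·D/ν = 1.8·0.096/1.00e-06 = 172800
(b) Flow regime: turbulent (Re > 4000)
(c) Friction factor: f = 0.316/Re^0.25 = 0.316/172800^0.25 = 0.0155 (Blasius is strictly valid for Re ≲ 1e5; used here as the smooth-pipe estimate the problem specifies)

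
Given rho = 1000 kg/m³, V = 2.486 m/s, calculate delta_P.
Formula: V = \sqrt{\frac{2 \Delta P}{\rho}}
Substituting knowns: 2.486 = √(2·(delta_P·1000)/1000)
Solving for delta_P: delta_P = 2.486²·1000/2/1000 = 3.09 kPa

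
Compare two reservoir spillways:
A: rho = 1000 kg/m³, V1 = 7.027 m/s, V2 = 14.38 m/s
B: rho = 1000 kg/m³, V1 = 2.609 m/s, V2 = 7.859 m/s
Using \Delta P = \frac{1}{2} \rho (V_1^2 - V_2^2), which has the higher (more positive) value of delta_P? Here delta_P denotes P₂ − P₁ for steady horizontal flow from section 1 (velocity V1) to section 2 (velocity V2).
delta_P(A) = -78.7 kPa, delta_P(B) = -27.48 kPa. Answer: B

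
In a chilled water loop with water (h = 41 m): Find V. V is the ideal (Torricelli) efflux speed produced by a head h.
Formula: V = \sqrt{2 g h}
V = √(2·9.81·41) = 28.36 m/s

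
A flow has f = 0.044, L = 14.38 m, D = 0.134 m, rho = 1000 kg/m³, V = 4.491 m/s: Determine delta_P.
Formula: \Delta P = f \frac{L}{D} \frac{\rho V^2}{2}
delta_P = 0.044·(14.38/0.134)·0.5·1000·4.491²/1000 = 47.62 kPa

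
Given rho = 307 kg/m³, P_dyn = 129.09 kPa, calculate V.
Formula: P_{dyn} = \frac{1}{2} \rho V^2
Substituting knowns: 129.09 = 0.5·307·V²/1000
Solving for V: V = √(2·(129.09·1000)/307) = 29 m/s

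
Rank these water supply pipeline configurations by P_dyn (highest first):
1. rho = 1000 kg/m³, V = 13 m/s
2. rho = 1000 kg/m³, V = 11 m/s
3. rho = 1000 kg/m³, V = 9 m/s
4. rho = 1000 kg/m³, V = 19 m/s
Case 1: P_dyn = 84.5 kPa
Case 2: P_dyn = 60.5 kPa
Case 3: P_dyn = 40.5 kPa
Case 4: P_dyn = 180.5 kPa
Ranking (highest first): 4, 1, 2, 3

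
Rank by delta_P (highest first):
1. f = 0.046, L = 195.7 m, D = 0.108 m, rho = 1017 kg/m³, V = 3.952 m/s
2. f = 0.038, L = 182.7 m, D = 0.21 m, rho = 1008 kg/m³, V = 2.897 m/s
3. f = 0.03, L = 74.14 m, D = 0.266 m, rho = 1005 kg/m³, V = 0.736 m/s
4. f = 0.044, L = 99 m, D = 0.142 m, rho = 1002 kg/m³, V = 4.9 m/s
Case 1: delta_P = 662 kPa
Case 2: delta_P = 139.8 kPa
Case 3: delta_P = 2.276 kPa
Case 4: delta_P = 369 kPa
Ranking (highest first): 1, 4, 2, 3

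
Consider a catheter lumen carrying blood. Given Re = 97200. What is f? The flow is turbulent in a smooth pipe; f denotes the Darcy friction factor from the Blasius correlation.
Formula: f = \frac{0.316}{Re^{0.25}}
f = 0.316/97200^0.25 = 0.0179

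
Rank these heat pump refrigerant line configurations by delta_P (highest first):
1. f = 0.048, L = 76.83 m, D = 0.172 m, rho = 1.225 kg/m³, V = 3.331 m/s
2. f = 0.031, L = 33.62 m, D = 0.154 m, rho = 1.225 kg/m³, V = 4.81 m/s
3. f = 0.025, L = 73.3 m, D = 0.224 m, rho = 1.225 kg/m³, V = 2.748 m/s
Case 1: delta_P = 0.1457 kPa
Case 2: delta_P = 0.0959 kPa
Case 3: delta_P = 0.03784 kPa
Ranking (highest first): 1, 2, 3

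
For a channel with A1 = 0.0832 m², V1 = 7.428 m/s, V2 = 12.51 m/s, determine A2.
Formula: V_2 = \frac{A_1 V_1}{A_2}
Substituting knowns: 12.51 = 0.0832·7.428/A2
Solving for A2: A2 = 0.0832·7.428/12.51 = 0.0494 m²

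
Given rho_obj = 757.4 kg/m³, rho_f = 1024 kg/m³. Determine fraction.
Formula: f_{sub} = \frac{\rho_{obj}}{\rho_f}
fraction = 757.4/1024 = 0.7396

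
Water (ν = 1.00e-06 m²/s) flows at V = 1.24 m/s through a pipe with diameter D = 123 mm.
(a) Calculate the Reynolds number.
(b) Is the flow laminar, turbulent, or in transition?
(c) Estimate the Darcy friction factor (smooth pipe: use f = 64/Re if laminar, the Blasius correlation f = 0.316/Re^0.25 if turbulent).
(a) Re = V·D/ν = 1.24·0.123/1.00e-06 = 152520
(b) Flow regime: turbulent (Re > 4000)
(c) Friction factor: f = 0.316/Re^0.25 = 0.316/152520^0.25 = 0.01599 (Blasius is strictly valid for Re ≲ 1e5; used here as the smooth-pipe estimate the problem specifies)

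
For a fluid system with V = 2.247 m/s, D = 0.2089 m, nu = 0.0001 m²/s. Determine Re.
Formula: Re = \frac{V D}{\nu}
Re = 2.247·0.2089/0.0001 = 4694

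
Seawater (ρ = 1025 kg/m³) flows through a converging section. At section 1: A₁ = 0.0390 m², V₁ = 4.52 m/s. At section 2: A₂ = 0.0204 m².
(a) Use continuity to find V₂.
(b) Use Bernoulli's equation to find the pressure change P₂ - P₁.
(a) Continuity: A₁V₁=A₂V₂ -> V₂=A₁V₁/A₂=0.0390*4.52/0.0204=8.64 m/s
(b) Bernoulli: P₂-P₁=0.5*rho*(V₁^2-V₂^2)/1000=0.5*1025*(4.52^2-8.64^2)/1000=-27.79 kPa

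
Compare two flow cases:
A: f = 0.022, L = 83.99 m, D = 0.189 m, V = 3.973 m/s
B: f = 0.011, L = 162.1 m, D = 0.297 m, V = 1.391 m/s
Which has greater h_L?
h_L(A) = 7.866 m, h_L(B) = 0.5921 m. Answer: A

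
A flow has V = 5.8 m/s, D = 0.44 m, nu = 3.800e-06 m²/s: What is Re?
Formula: Re = \frac{V D}{\nu}
Re = 5.8·0.44/3.800e-06 = 671579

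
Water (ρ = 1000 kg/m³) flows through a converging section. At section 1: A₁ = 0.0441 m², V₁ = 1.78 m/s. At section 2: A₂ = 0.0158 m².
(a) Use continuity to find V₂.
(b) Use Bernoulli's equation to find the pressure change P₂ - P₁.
(a) Continuity: A₁V₁=A₂V₂ -> V₂=A₁V₁/A₂=0.0441*1.78/0.0158=4.97 m/s
(b) Bernoulli: P₂-P₁=0.5*rho*(V₁^2-V₂^2)/1000=0.5*1000*(1.78^2-4.97^2)/1000=-10.77 kPa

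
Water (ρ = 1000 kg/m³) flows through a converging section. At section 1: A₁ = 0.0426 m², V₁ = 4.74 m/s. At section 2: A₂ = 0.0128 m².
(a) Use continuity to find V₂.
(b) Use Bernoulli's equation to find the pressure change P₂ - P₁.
(a) Continuity: A₁V₁=A₂V₂ -> V₂=A₁V₁/A₂=0.0426*4.74/0.0128=15.78 m/s
(b) Bernoulli: P₂-P₁=0.5*rho*(V₁^2-V₂^2)/1000=0.5*1000*(4.74^2-15.78^2)/1000=-113.3 kPa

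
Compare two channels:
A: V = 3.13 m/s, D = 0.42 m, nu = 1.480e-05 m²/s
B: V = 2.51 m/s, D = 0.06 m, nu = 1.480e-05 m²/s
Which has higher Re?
Re(A) = 88824, Re(B) = 10176. Answer: A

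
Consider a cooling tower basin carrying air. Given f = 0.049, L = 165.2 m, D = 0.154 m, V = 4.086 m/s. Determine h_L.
Formula: h_L = f \frac{L}{D} \frac{V^2}{2g}
h_L = 0.049·(165.2/0.154)·4.086²/(2·9.81) = 44.73 m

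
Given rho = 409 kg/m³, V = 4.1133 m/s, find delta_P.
Formula: V = \sqrt{\frac{2 \Delta P}{\rho}}
Substituting knowns: 4.1133 = √(2·(delta_P·1000)/409)
Solving for delta_P: delta_P = 4.1133²·409/2/1000 = 3.46 kPa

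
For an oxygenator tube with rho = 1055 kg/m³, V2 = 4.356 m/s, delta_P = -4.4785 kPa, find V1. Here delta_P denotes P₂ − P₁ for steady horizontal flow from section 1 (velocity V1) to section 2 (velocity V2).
Formula: \Delta P = \frac{1}{2} \rho (V_1^2 - V_2^2)
Substituting knowns: -4.4785 = 0.5·1055·(V1² − 4.356²)/1000
Solving for V1: V1 = √(4.356² + 2·(-4.4785·1000)/1055) = 3.238 m/s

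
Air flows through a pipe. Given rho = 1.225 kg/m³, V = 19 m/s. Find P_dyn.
Formula: P_{dyn} = \frac{1}{2} \rho V^2
P_dyn = 0.5·1.225·19²/1000 = 0.2211 kPa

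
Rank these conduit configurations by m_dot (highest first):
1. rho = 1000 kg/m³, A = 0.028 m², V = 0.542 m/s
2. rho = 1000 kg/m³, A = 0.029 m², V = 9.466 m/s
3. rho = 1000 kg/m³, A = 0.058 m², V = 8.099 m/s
Case 1: m_dot = 15.18 kg/s
Case 2: m_dot = 274.5 kg/s
Case 3: m_dot = 469.7 kg/s
Ranking (highest first): 3, 2, 1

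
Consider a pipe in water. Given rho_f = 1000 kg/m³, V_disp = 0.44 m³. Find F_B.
Formula: F_B = \rho_f g V_{disp}
F_B = 1000·9.81·0.44 = 4316 N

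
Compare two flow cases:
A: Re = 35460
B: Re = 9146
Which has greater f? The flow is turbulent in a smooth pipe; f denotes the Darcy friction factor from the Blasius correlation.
f(A) = 0.02303, f(B) = 0.03231. Answer: B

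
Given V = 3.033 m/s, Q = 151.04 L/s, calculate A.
Formula: Q = A V
Substituting knowns: 151.04 = A·3.033·1000
Solving for A: A = (151.04/1000)/3.033 = 0.0498 m²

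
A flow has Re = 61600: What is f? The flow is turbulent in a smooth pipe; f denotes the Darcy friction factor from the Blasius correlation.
Formula: f = \frac{0.316}{Re^{0.25}}
f = 0.316/61600^0.25 = 0.02006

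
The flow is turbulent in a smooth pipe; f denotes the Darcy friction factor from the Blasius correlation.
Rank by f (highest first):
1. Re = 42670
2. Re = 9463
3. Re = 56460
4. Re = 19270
Case 1: f = 0.02199
Case 2: f = 0.03204
Case 3: f = 0.0205
Case 4: f = 0.02682
Ranking (highest first): 2, 4, 1, 3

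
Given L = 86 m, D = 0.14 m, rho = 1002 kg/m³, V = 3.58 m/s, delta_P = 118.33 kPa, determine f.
Formula: \Delta P = f \frac{L}{D} \frac{\rho V^2}{2}
Substituting knowns: 118.33 = f·(86/0.14)·0.5·1002·3.58²/1000
Solving for f: f = (118.33·1000)/((86/0.14)·0.5·1002·3.58²) = 0.03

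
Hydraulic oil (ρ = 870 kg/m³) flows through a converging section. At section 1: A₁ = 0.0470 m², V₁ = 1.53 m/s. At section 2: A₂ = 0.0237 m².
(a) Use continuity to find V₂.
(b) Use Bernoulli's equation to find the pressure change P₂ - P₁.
(a) Continuity: A₁V₁=A₂V₂ -> V₂=A₁V₁/A₂=0.0470*1.53/0.0237=3.03 m/s
(b) Bernoulli: P₂-P₁=0.5*rho*(V₁^2-V₂^2)/1000=0.5*870*(1.53^2-3.03^2)/1000=-2.975 kPa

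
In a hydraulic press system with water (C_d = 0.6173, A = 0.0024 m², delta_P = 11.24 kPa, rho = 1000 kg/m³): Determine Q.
Formula: Q = C_d A \sqrt{\frac{2 \Delta P}{\rho}}
Q = 0.6173·0.0024·√(2·(11.24·1000)/1000)·1000 = 7.024 L/s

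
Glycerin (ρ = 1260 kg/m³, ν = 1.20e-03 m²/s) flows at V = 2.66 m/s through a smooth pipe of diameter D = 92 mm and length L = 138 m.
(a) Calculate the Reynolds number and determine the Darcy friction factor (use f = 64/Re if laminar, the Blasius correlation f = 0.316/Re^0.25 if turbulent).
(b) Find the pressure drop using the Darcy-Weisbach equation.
(a) Re = V·D/ν = 2.66·0.092/1.20e-03 = 203.93 → laminar (Re < 2300); f = 64/Re = 64/203.93 = 0.31383
(b) Darcy-Weisbach: ΔP = f·(L/D)·½ρV²/1000 = 0.31383·(138/0.092)·½·1260·2.66²/1000 = 2098 kPa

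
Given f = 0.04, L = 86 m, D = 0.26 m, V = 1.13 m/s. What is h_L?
Formula: h_L = f \frac{L}{D} \frac{V^2}{2g}
h_L = 0.04·(86/0.26)·1.13²/(2·9.81) = 0.8611 m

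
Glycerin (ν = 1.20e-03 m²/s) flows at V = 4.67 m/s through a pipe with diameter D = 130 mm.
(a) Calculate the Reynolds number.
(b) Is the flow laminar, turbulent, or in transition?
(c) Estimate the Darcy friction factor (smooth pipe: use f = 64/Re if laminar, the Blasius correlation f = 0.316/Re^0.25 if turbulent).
(a) Re = V·D/ν = 4.67·0.13/1.20e-03 = 505.92
(b) Flow regime: laminar (Re < 2300)
(c) Friction factor: f = 64/Re = 64/505.92 = 0.1265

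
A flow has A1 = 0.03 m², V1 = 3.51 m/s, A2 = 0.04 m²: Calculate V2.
Formula: V_2 = \frac{A_1 V_1}{A_2}
V2 = 0.03·3.51/0.04 = 2.632 m/s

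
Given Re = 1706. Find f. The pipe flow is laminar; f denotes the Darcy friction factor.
Formula: f = \frac{64}{Re}
f = 64/1706 = 0.03751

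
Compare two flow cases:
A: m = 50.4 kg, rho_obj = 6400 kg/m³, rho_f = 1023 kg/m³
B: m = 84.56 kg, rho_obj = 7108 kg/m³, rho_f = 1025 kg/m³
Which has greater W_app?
W_app(A) = 415.4 N, W_app(B) = 709.9 N. Answer: B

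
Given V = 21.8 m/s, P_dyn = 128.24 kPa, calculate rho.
Formula: P_{dyn} = \frac{1}{2} \rho V^2
Substituting knowns: 128.24 = 0.5·rho·21.8²/1000
Solving for rho: rho = 2·(128.24·1000)/21.8² = 539.7 kg/m³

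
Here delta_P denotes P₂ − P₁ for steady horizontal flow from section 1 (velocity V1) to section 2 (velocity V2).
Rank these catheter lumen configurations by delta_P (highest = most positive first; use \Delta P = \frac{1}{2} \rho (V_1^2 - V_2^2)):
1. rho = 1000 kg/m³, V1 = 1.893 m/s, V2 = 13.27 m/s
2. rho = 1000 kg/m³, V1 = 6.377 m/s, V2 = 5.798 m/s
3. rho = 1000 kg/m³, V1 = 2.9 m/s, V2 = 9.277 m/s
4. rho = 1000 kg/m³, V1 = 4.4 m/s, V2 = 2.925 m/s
Case 1: delta_P = -86.25 kPa
Case 2: delta_P = 3.525 kPa
Case 3: delta_P = -38.83 kPa
Case 4: delta_P = 5.402 kPa
Ranking (highest first): 4, 2, 3, 1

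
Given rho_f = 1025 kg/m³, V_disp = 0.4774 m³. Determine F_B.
Formula: F_B = \rho_f g V_{disp}
F_B = 1025·9.81·0.4774 = 4800 N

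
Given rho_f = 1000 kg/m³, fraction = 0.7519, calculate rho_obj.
Formula: f_{sub} = \frac{\rho_{obj}}{\rho_f}
Substituting knowns: 0.7519 = rho_obj/1000
Solving for rho_obj: rho_obj = 0.7519·1000 = 751.9 kg/m³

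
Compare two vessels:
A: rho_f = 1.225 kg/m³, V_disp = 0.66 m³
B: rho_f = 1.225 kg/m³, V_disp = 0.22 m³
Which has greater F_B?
F_B(A) = 7.931 N, F_B(B) = 2.644 N. Answer: A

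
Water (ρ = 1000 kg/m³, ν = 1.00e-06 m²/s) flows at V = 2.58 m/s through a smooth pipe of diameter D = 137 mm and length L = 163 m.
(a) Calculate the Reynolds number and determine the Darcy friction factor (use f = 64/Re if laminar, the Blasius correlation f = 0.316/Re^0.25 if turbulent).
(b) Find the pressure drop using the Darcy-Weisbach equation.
(a) Re = V·D/ν = 2.58·0.137/1.00e-06 = 353460 → turbulent (Re > 4000); f = 0.316/Re^0.25 = 0.316/353460^0.25 = 0.01296 (Blasius is strictly valid for Re ≲ 1e5; used here as the smooth-pipe estimate the problem specifies)
(b) Darcy-Weisbach: ΔP = f·(L/D)·½ρV²/1000 = 0.01296·(163/0.137)·½·1000·2.58²/1000 = 51.32 kPa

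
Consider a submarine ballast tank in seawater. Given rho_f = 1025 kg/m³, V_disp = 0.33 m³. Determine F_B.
Formula: F_B = \rho_f g V_{disp}
F_B = 1025·9.81·0.33 = 3318 N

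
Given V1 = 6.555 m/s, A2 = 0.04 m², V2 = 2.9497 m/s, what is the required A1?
Formula: V_2 = \frac{A_1 V_1}{A_2}
Substituting knowns: 2.9497 = A1·6.555/0.04
Solving for A1: A1 = 2.9497·0.04/6.555 = 0.018 m²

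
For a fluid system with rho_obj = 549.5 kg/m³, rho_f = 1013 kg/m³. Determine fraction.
Formula: f_{sub} = \frac{\rho_{obj}}{\rho_f}
fraction = 549.5/1013 = 0.5424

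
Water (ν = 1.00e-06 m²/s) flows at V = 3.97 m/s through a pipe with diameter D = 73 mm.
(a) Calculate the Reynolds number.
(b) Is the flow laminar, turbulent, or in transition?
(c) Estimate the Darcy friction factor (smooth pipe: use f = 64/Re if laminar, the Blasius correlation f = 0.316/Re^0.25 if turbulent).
(a) Re = V·D/ν = 3.97·0.073/1.00e-06 = 289810
(b) Flow regime: turbulent (Re > 4000)
(c) Friction factor: f = 0.316/Re^0.25 = 0.316/289810^0.25 = 0.01362 (Blasius is strictly valid for Re ≲ 1e5; used here as the smooth-pipe estimate the problem specifies)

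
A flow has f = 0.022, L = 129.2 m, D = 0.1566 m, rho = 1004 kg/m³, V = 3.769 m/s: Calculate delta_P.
Formula: \Delta P = f \frac{L}{D} \frac{\rho V^2}{2}
delta_P = 0.022·(129.2/0.1566)·0.5·1004·3.769²/1000 = 129.4 kPa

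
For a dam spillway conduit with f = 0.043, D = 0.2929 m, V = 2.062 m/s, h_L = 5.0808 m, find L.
Formula: h_L = f \frac{L}{D} \frac{V^2}{2g}
Substituting knowns: 5.0808 = 0.043·(L/0.2929)·2.062²/(2·9.81)
Solving for L: L = 5.0808·2·9.81·0.2929/(0.043·2.062²) = 159.7 m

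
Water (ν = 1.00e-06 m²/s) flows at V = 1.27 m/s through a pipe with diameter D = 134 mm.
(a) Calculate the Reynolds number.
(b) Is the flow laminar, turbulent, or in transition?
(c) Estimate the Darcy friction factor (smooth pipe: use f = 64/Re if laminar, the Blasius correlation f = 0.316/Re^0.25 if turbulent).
(a) Re = V·D/ν = 1.27·0.134/1.00e-06 = 170180
(b) Flow regime: turbulent (Re > 4000)
(c) Friction factor: f = 0.316/Re^0.25 = 0.316/170180^0.25 = 0.01556 (Blasius is strictly valid for Re ≲ 1e5; used here as the smooth-pipe estimate the problem specifies)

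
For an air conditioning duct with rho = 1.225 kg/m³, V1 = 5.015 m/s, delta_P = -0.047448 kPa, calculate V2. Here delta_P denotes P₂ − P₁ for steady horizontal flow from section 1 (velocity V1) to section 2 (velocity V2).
Formula: \Delta P = \frac{1}{2} \rho (V_1^2 - V_2^2)
Substituting knowns: -0.047448 = 0.5·1.225·(5.015² − V2²)/1000
Solving for V2: V2 = √(5.015² − 2·(-0.047448·1000)/1.225) = 10.13 m/s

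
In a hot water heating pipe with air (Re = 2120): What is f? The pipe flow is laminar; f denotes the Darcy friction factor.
Formula: f = \frac{64}{Re}
f = 64/2120 = 0.03019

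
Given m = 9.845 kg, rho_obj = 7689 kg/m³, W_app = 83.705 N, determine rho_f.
Formula: W_{app} = mg\left(1 - \frac{\rho_f}{\rho_{obj}}\right)
Substituting knowns: 83.705 = 9.845·9.81·(1 − rho_f/7689)
Solving for rho_f: rho_f = 7689·(1 − 83.705/(9.845·9.81)) = 1025 kg/m³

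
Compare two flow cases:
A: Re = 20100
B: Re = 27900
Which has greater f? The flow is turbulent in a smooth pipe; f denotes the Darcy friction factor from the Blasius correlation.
f(A) = 0.02654, f(B) = 0.02445. Answer: A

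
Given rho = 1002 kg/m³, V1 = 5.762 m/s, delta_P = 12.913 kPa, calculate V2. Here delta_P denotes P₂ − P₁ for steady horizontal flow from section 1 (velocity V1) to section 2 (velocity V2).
Formula: \Delta P = \frac{1}{2} \rho (V_1^2 - V_2^2)
Substituting knowns: 12.913 = 0.5·1002·(5.762² − V2²)/1000
Solving for V2: V2 = √(5.762² − 2·(12.913·1000)/1002) = 2.725 m/s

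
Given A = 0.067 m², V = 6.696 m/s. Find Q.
Formula: Q = A V
Q = 0.067·6.696·1000 = 448.6 L/s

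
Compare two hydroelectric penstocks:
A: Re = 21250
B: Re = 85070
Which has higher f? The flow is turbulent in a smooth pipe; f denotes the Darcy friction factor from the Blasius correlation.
f(A) = 0.02617, f(B) = 0.0185. Answer: A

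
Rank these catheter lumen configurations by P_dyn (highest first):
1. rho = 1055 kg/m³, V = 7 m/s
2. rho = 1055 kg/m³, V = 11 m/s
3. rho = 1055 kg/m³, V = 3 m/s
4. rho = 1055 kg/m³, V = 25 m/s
Case 1: P_dyn = 25.85 kPa
Case 2: P_dyn = 63.83 kPa
Case 3: P_dyn = 4.747 kPa
Case 4: P_dyn = 329.7 kPa
Ranking (highest first): 4, 2, 1, 3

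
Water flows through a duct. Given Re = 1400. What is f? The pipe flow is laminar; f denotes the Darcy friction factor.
Formula: f = \frac{64}{Re}
f = 64/1400 = 0.04571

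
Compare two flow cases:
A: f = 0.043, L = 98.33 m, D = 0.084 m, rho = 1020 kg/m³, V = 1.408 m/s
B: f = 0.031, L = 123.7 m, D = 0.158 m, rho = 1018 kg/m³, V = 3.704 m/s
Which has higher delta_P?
delta_P(A) = 50.89 kPa, delta_P(B) = 169.5 kPa. Answer: B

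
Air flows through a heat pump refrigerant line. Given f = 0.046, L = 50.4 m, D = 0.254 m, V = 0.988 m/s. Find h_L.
Formula: h_L = f \frac{L}{D} \frac{V^2}{2g}
h_L = 0.046·(50.4/0.254)·0.988²/(2·9.81) = 0.4541 m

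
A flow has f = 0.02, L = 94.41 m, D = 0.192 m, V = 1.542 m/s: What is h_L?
Formula: h_L = f \frac{L}{D} \frac{V^2}{2g}
h_L = 0.02·(94.41/0.192)·1.542²/(2·9.81) = 1.192 m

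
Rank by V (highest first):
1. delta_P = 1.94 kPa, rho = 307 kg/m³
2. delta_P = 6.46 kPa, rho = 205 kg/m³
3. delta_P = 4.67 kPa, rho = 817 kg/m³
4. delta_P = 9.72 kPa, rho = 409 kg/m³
Case 1: V = 3.555 m/s
Case 2: V = 7.939 m/s
Case 3: V = 3.381 m/s
Case 4: V = 6.894 m/s
Ranking (highest first): 2, 4, 1, 3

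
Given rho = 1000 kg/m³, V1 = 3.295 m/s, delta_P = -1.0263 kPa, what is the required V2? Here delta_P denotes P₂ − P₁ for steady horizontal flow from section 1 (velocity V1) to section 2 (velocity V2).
Formula: \Delta P = \frac{1}{2} \rho (V_1^2 - V_2^2)
Substituting knowns: -1.0263 = 0.5·1000·(3.295² − V2²)/1000
Solving for V2: V2 = √(3.295² − 2·(-1.0263·1000)/1000) = 3.593 m/s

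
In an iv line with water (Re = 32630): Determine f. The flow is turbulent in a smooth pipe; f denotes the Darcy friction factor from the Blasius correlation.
Formula: f = \frac{0.316}{Re^{0.25}}
f = 0.316/32630^0.25 = 0.02351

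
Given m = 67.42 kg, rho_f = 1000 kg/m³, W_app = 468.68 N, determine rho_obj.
Formula: W_{app} = mg\left(1 - \frac{\rho_f}{\rho_{obj}}\right)
Substituting knowns: 468.68 = 67.42·9.81·(1 − 1000/rho_obj)
Solving for rho_obj: rho_obj = 1000/(1 − 468.68/(67.42·9.81)) = 3432 kg/m³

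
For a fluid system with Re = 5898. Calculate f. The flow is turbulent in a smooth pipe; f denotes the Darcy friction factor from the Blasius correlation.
Formula: f = \frac{0.316}{Re^{0.25}}
f = 0.316/5898^0.25 = 0.03606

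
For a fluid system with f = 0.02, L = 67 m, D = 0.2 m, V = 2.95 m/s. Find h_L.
Formula: h_L = f \frac{L}{D} \frac{V^2}{2g}
h_L = 0.02·(67/0.2)·2.95²/(2·9.81) = 2.972 m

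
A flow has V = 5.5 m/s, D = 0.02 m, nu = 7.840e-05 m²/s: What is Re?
Formula: Re = \frac{V D}{\nu}
Re = 5.5·0.02/7.840e-05 = 1403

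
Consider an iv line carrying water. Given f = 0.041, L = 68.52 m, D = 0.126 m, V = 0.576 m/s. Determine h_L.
Formula: h_L = f \frac{L}{D} \frac{V^2}{2g}
h_L = 0.041·(68.52/0.126)·0.576²/(2·9.81) = 0.377 m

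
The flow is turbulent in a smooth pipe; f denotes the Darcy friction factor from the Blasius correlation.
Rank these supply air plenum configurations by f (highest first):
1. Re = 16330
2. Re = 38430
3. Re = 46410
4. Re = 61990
Case 1: f = 0.02795
Case 2: f = 0.02257
Case 3: f = 0.02153
Case 4: f = 0.02003
Ranking (highest first): 1, 2, 3, 4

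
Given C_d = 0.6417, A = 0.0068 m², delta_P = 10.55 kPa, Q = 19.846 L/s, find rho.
Formula: Q = C_d A \sqrt{\frac{2 \Delta P}{\rho}}
Substituting knowns: 19.846 = 0.6417·0.0068·√(2·(10.55·1000)/rho)·1000
Solving for rho: rho = 2·(10.55·1000)/((19.846/1000)/(0.6417·0.0068))² = 1020 kg/m³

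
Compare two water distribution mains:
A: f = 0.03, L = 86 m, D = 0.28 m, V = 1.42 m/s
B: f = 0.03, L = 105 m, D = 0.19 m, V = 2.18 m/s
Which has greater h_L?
h_L(A) = 0.947 m, h_L(B) = 4.016 m. Answer: B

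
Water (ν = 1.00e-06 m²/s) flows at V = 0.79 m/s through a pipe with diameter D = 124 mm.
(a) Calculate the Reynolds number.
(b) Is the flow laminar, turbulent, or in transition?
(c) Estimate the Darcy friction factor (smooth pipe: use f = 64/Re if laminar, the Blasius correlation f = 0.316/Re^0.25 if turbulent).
(a) Re = V·D/ν = 0.79·0.124/1.00e-06 = 97960
(b) Flow regime: turbulent (Re > 4000)
(c) Friction factor: f = 0.316/Re^0.25 = 0.316/97960^0.25 = 0.01786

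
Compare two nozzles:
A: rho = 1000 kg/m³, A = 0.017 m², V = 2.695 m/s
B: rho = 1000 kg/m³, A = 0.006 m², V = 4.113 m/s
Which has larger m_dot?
m_dot(A) = 45.81 kg/s, m_dot(B) = 24.68 kg/s. Answer: A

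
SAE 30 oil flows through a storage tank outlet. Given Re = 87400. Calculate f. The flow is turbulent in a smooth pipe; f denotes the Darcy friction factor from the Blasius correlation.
Formula: f = \frac{0.316}{Re^{0.25}}
f = 0.316/87400^0.25 = 0.01838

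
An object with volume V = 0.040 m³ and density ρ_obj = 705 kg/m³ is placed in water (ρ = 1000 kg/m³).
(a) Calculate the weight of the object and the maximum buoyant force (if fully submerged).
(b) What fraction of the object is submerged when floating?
(a) W=rho_obj*g*V=705*9.81*0.040=276.6 N; F_B(max)=rho*g*V=1000*9.81*0.040=392.4 N
(b) Floating fraction=rho_obj/rho=705/1000=0.705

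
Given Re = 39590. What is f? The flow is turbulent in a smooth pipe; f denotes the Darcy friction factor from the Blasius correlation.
Formula: f = \frac{0.316}{Re^{0.25}}
f = 0.316/39590^0.25 = 0.0224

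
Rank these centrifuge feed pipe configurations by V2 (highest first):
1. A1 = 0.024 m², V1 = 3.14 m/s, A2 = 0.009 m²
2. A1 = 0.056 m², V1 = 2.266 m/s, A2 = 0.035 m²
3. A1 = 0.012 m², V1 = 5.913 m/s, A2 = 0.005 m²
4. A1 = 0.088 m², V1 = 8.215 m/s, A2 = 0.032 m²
Case 1: V2 = 8.373 m/s
Case 2: V2 = 3.626 m/s
Case 3: V2 = 14.19 m/s
Case 4: V2 = 22.59 m/s
Ranking (highest first): 4, 3, 1, 2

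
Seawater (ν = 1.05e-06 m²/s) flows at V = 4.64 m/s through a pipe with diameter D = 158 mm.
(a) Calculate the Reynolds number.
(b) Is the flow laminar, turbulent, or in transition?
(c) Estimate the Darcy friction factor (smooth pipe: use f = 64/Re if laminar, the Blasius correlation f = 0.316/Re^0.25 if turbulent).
(a) Re = V·D/ν = 4.64·0.158/1.05e-06 = 698210
(b) Flow regime: turbulent (Re > 4000)
(c) Friction factor: f = 0.316/Re^0.25 = 0.316/698210^0.25 = 0.01093 (Blasius is strictly valid for Re ≲ 1e5; used here as the smooth-pipe estimate the problem specifies)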